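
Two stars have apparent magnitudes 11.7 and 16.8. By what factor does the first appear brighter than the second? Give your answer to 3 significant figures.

110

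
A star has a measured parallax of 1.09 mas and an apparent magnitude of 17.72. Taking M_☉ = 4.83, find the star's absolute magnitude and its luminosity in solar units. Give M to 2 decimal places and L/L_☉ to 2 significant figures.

d = 1/p = 1000/1.09 mas = 917.4 pc
M = m − 5 log₁₀ d + 5 = 17.72 − 5·2.9626 + 5 = 7.907
M − M_☉ = 7.907 − 4.83 = 3.077
L/L_☉ = 10^(−0.4 × 3.077) = 0.05877

M ≈ 7.91; L/L_☉ ≈ 0.059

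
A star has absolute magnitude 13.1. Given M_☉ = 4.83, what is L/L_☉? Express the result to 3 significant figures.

L/L_☉ ≈ 4.92×10^-4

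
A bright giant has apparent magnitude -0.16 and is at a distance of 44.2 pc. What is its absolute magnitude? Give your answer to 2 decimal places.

5 log₁₀(d/10 pc) = 5 log₁₀(44.20) − 5 = 3.227
M = m − 5 log₁₀(d/10) = -0.16 − 3.227 = -3.387

M ≈ -3.39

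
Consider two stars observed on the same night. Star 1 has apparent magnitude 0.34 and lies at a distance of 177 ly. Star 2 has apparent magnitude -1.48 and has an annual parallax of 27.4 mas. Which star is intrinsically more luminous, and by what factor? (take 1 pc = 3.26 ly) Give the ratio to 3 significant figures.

Star 1: d = 177 ly / 3.26 = 54.29 pc
Star 1: M = m − 5 log₁₀ d + 5 = 0.34 − 5·1.7348 + 5 = -3.334
Star 2: p = 27.4 mas = 0.0274″ → d = 1/p = 36.50 pc
Star 2: M = m − 5 log₁₀ d + 5 = -1.48 − 5·1.5622 + 5 = -4.291
ΔM = M_1 − M_2 = -3.334 − (-4.291) = 0.957; smaller M is more luminous → Star 2.
L ratio = 10^(0.4 |ΔM|) = 10^0.383 = 2.415

Star 2 is more luminous, by a factor of 2.42.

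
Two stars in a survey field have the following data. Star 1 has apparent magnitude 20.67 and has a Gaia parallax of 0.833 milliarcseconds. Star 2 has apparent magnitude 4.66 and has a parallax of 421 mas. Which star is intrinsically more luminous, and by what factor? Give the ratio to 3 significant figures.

Star 2 is more luminous, by a factor of 9.92.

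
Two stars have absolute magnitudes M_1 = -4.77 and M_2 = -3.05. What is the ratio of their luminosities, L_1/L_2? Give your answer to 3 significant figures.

L_1/L_2 ≈ 4.88

ΔM = M_1 − M_2 = -1.72
L_1/L_2 = 10^(−0.4 ΔM) = 10^0.688 = 4.875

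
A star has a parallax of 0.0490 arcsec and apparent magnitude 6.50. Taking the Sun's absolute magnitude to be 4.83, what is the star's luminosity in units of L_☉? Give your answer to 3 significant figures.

L/L_☉ ≈ 0.895

d = 1/p = 1/0.0490″ = 20.41 pc
M = m − 5 log₁₀ d + 5 = 6.50 − 5·1.3098 + 5 = 4.951
M − M_☉ = 4.951 − 4.83 = 0.121
L/L_☉ = 10^(−0.4 × 0.121) = 0.8946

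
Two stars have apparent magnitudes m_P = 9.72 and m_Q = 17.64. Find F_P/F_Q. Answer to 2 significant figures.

Δm = 9.72 − (17.64) = -7.92
Flux ratio = 10^(−0.4 Δm) = 10^(−0.4 × -7.92) = 10^3.168 = 1472

F_P/F_Q ≈ 1500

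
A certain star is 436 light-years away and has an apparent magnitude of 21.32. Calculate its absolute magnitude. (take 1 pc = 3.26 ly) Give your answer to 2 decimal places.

M ≈ 15.69

d = 436 ly / 3.26 = 133.7 pc
5 log₁₀(d/10 pc) = 5 log₁₀(133.7) − 5 = 5.631
M = m − 5 log₁₀(d/10) = 21.32 − 5.631 = 15.689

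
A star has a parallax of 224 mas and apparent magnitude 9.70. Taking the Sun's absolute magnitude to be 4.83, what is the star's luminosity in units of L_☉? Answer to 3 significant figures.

d = 1/p = 1000/224 mas = 4.464 pc
M = m − 5 log₁₀ d + 5 = 9.70 − 5·0.6498 + 5 = 11.451
M − M_☉ = 11.451 − 4.83 = 6.621
L/L_☉ = 10^(−0.4 × 6.621) = 2.246×10^-3

L/L_☉ ≈ 2.25×10^-3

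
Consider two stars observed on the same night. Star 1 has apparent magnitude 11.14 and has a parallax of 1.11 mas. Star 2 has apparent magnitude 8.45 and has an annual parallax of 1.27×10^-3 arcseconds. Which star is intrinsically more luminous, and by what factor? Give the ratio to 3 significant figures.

Star 2 is more luminous, by a factor of 9.10.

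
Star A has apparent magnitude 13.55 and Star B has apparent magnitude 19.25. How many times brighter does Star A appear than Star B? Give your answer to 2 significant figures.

Magnitude difference = -5.70
Flux ratio = 10^(−0.4 Δm) = 10^(−0.4 × -5.70) = 10^2.280 = 190.5

190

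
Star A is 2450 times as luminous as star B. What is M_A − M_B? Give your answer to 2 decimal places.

Pogson: ΔM = −2.5 log₁₀(ratio) = −2.5 log₁₀(2450) = −2.5 × 3.3892 = -8.473
Star A is brighter, so it has the smaller magnitude: the difference is negative.

M_A − M_B ≈ -8.47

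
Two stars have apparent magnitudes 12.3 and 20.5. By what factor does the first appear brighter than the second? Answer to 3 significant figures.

Δm = 12.3 − (20.5) = -8.2
Flux ratio = 10^(−0.4 Δm) = 10^(−0.4 × -8.2) = 10^3.280 = 1905

1910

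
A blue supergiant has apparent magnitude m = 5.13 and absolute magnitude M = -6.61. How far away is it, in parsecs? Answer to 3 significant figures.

d ≈ 2230 pc

μ = m − M = 11.740
m − M = 5 log₁₀ d − 5
log₁₀ d = (m − M)/5 + 1 = 3.3480
d = 10^3.3480 = 2228 pc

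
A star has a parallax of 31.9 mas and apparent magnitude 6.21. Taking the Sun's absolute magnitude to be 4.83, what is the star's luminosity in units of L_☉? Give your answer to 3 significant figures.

L/L_☉ ≈ 2.76

d = 1/p = 1000/31.9 mas = 31.35 pc
M = m − 5 log₁₀ d + 5 = 6.21 − 5·1.4962 + 5 = 3.729
M − M_☉ = 3.729 − 4.83 = -1.101
L/L_☉ = 10^(−0.4 × -1.101) = 2.757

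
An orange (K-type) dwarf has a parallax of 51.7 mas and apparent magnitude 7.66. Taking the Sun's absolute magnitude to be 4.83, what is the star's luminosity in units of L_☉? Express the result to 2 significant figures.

d = 1/p = 1000/51.7 mas = 19.34 pc
M = m − 5 log₁₀ d + 5 = 7.66 − 5·1.2865 + 5 = 6.227
M − M_☉ = 6.227 − 4.83 = 1.397
L/L_☉ = 10^(−0.4 × 1.397) = 0.2761

L/L_☉ ≈ 0.28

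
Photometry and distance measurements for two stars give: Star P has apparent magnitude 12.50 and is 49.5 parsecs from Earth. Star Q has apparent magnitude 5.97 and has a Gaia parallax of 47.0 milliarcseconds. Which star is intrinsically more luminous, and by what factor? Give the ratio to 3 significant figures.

Star Q is more luminous, by a factor of 75.6.

Star P: M = m − 5 log₁₀ d + 5 = 12.50 − 5·1.6946 + 5 = 9.027
Star Q: p = 47.0 mas = 0.0470″ → d = 1/p = 21.28 pc
Star Q: M = m − 5 log₁₀ d + 5 = 5.97 − 5·1.3279 + 5 = 4.330
ΔM = M_P − M_Q = 9.027 − (4.330) = 4.696; smaller M is more luminous → Star Q.
L ratio = 10^(0.4 |ΔM|) = 10^1.879 = 75.61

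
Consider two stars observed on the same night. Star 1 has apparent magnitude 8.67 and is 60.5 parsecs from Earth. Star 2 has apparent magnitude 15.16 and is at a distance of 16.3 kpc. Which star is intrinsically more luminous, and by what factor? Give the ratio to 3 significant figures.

Star 2 is more luminous, by a factor of 184.

Star 1: M = m − 5 log₁₀ d + 5 = 8.67 − 5·1.7818 + 5 = 4.761
Star 2: d = 16.3 kpc = 16300 pc
Star 2: M = m − 5 log₁₀ d + 5 = 15.16 − 5·4.2122 + 5 = -0.901
ΔM = M_1 − M_2 = 4.761 − (-0.901) = 5.662; smaller M is more luminous → Star 2.
L ratio = 10^(0.4 |ΔM|) = 10^2.265 = 184.0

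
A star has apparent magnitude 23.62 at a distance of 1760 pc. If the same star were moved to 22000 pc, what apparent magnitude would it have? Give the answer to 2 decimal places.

m ≈ 29.10

Flux ∝ 1/d², so Δm = 5 log₁₀(d₂/d₁) = 5 log₁₀(22000/1760) = 5.485
m₂ = m₁ + Δm = 23.62 + (5.485) = 29.105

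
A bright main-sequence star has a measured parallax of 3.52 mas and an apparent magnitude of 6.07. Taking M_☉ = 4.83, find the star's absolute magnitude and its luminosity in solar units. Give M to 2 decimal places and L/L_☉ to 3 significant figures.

d = 1/p = 1000/3.52 mas = 284.1 pc
M = m − 5 log₁₀ d + 5 = 6.07 − 5·2.4535 + 5 = -1.197
M − M_☉ = -1.197 − 4.83 = -6.027
L/L_☉ = 10^(−0.4 × -6.027) = 257.6

M ≈ -1.20; L/L_☉ ≈ 258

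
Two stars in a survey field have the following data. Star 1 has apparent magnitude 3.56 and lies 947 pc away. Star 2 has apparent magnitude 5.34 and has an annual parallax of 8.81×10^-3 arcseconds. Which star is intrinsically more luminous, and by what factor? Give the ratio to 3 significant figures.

Star 1 is more luminous, by a factor of 359.

Star 1: M = m − 5 log₁₀ d + 5 = 3.56 − 5·2.9763 + 5 = -6.322
Star 2: d = 1/p = 1/8.81×10^-3″ = 113.5 pc
Star 2: M = m − 5 log₁₀ d + 5 = 5.34 − 5·2.0550 + 5 = 0.065
ΔM = M_1 − M_2 = -6.322 − (0.065) = -6.387; smaller M is more luminous → Star 1.
L ratio = 10^(0.4 |ΔM|) = 10^2.555 = 358.6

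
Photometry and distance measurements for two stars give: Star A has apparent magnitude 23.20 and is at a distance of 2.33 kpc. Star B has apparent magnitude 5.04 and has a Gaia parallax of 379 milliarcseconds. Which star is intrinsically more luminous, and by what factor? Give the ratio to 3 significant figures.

Star A: d = 2.33 kpc = 2330 pc
Star A: M = m − 5 log₁₀ d + 5 = 23.20 − 5·3.3674 + 5 = 11.363
Star B: p = 379 mas = 0.379″ → d = 1/p = 2.639 pc
Star B: M = m − 5 log₁₀ d + 5 = 5.04 − 5·0.4214 + 5 = 7.933
ΔM = M_A − M_B = 11.363 − (7.933) = 3.430; smaller M is more luminous → Star B.
L ratio = 10^(0.4 |ΔM|) = 10^1.372 = 23.55

Star B is more luminous, by a factor of 23.6.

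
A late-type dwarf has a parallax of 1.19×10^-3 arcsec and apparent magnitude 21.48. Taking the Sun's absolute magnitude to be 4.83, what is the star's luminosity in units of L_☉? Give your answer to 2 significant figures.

d = 1/p = 1/1.19×10^-3″ = 840.3 pc
M = m − 5 log₁₀ d + 5 = 21.48 − 5·2.9245 + 5 = 11.858
M − M_☉ = 11.858 − 4.83 = 7.028
L/L_☉ = 10^(−0.4 × 7.028) = 1.545×10^-3

L/L_☉ ≈ 1.5×10^-3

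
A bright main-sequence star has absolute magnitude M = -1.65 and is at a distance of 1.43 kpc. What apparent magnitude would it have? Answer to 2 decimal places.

d = 1.43 kpc = 1430 pc
m = M + 5 log₁₀ d − 5 = -1.65 + 5·3.1553 − 5 = 9.127

m ≈ 9.13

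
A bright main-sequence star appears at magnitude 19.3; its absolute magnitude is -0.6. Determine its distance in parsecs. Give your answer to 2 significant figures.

Distance modulus: m − M = 19.3 − (-0.6) = 19.900
m − M = 5 log₁₀ d − 5
log₁₀ d = (m − M)/5 + 1 = 4.9800
d = 10^4.9800 = 95500 pc

d ≈ 95000 pc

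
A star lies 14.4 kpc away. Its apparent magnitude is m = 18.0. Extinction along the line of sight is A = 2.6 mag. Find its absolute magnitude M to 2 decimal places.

M ≈ -0.39

d = 14.4 kpc = 14400 pc
5 log₁₀(d/10 pc) = 5 log₁₀(14400) − 5 = 15.792
M = m − 5 log₁₀(d/10) − A = 18.0 − 15.792 − 2.6 = -0.392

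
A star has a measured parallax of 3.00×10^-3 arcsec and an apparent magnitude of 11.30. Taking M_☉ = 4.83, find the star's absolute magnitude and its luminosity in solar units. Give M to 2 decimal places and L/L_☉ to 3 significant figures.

M ≈ 3.69; L/L_☉ ≈ 2.87

d = 1/p = 1/3.00×10^-3″ = 333.3 pc
M = m − 5 log₁₀ d + 5 = 11.30 − 5·2.5229 + 5 = 3.686
M − M_☉ = 3.686 − 4.83 = -1.144
L/L_☉ = 10^(−0.4 × -1.144) = 2.869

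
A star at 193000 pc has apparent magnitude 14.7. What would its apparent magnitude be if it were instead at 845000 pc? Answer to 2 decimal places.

m ≈ 17.91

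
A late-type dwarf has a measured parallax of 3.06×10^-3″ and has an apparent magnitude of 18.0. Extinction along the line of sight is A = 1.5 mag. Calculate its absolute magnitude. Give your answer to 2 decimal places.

M ≈ 8.93

d = 1/p = 1/3.06×10^-3″ = 326.8 pc
5 log₁₀(d/10 pc) = 5 log₁₀(326.8) − 5 = 7.571
M = m − 5 log₁₀(d/10) − A = 18.0 − 7.571 − 1.5 = 8.929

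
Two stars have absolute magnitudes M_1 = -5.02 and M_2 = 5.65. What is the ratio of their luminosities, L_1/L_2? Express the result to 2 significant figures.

L_1/L_2 ≈ 19000

ΔM = M_1 − M_2 = -10.67
L_1/L_2 = 10^(−0.4 ΔM) = 10^4.268 = 18540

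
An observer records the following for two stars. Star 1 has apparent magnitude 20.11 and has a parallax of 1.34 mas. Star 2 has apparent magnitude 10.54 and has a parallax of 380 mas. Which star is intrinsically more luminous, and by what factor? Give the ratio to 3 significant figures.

Star 1: p = 1.34 mas = 1.34×10^-3″ → d = 1/p = 746.3 pc
Star 1: M = m − 5 log₁₀ d + 5 = 20.11 − 5·2.8729 + 5 = 10.746
Star 2: p = 380 mas = 0.380″ → d = 1/p = 2.632 pc
Star 2: M = m − 5 log₁₀ d + 5 = 10.54 − 5·0.4202 + 5 = 13.439
ΔM = M_1 − M_2 = 10.746 − (13.439) = -2.693; smaller M is more luminous → Star 1.
L ratio = 10^(0.4 |ΔM|) = 10^1.077 = 11.95

Star 1 is more luminous, by a factor of 11.9.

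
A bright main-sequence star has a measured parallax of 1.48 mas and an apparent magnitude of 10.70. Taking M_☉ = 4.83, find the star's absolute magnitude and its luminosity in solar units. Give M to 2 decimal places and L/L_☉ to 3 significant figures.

d = 1/p = 1000/1.48 mas = 675.7 pc
M = m − 5 log₁₀ d + 5 = 10.70 − 5·2.8297 + 5 = 1.551
M − M_☉ = 1.551 − 4.83 = -3.279
L/L_☉ = 10^(−0.4 × -3.279) = 20.49

M ≈ 1.55; L/L_☉ ≈ 20.5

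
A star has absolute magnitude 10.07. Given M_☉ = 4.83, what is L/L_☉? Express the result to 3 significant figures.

L/L_☉ ≈ 8.02×10^-3

M − M_☉ = 10.07 − 4.83 = 5.240
L/L_☉ = 10^(−0.4 (M − M_☉)) = 10^-2.096 = 8.017×10^-3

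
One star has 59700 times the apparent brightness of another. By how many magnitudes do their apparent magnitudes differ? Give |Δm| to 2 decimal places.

Pogson: Δm = −2.5 log₁₀(ratio) = −2.5 log₁₀(59700) = −2.5 × 4.7760 = -11.940

|Δm| ≈ 11.94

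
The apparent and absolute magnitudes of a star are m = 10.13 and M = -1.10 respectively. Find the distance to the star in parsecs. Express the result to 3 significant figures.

μ = m − M = 11.230
m − M = 5 log₁₀ d − 5
log₁₀ d = (m − M)/5 + 1 = 3.2460
d = 10^3.2460 = 1762 pc

d ≈ 1760 pc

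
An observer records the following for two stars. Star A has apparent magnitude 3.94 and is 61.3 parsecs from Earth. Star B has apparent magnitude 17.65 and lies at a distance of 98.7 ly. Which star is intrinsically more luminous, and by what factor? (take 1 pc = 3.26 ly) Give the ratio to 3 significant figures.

Star A: M = m − 5 log₁₀ d + 5 = 3.94 − 5·1.7875 + 5 = 0.003
Star B: d = 98.7 ly / 3.26 = 30.28 pc
Star B: M = m − 5 log₁₀ d + 5 = 17.65 − 5·1.4811 + 5 = 15.245
ΔM = M_A − M_B = 0.003 − (15.245) = -15.242; smaller M is more luminous → Star A.
L ratio = 10^(0.4 |ΔM|) = 10^6.097 = 1.249×10^6

Star A is more luminous, by a factor of 1.25×10^6.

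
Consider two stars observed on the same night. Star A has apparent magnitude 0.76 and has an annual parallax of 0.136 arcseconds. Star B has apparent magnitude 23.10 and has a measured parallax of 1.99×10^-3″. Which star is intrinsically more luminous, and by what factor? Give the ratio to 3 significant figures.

Star A is more luminous, by a factor of 185000.

Star A: d = 1/p = 1/0.136″ = 7.353 pc
Star A: M = m − 5 log₁₀ d + 5 = 0.76 − 5·0.8665 + 5 = 1.428
Star B: d = 1/p = 1/1.99×10^-3″ = 502.5 pc
Star B: M = m − 5 log₁₀ d + 5 = 23.10 − 5·2.7011 + 5 = 14.594
ΔM = M_A − M_B = 1.428 − (14.594) = -13.167; smaller M is more luminous → Star A.
L ratio = 10^(0.4 |ΔM|) = 10^5.267 = 184800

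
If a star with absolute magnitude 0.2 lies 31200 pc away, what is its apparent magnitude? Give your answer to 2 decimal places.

m = M + 5 log₁₀ d − 5 = 0.2 + 5·4.4942 − 5 = 17.671

m ≈ 17.67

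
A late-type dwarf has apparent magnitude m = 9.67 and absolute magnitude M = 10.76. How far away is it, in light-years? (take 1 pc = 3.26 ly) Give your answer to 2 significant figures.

Distance modulus: m − M = 9.67 − (10.76) = -1.090
m − M = 5 log₁₀ d − 5
log₁₀ d = (m − M)/5 + 1 = 0.7820
d = 10^0.7820 = 6.053 pc
= 19.73 ly

d ≈ 20 ly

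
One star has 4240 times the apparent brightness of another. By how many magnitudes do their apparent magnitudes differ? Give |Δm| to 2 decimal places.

|Δm| ≈ 9.07

Pogson: Δm = −2.5 log₁₀(ratio) = −2.5 log₁₀(4240) = −2.5 × 3.6274 = -9.068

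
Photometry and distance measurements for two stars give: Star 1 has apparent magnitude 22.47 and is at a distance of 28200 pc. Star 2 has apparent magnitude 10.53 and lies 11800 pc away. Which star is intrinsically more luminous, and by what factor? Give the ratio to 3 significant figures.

Star 1: M = m − 5 log₁₀ d + 5 = 22.47 − 5·4.4502 + 5 = 5.219
Star 2: M = m − 5 log₁₀ d + 5 = 10.53 − 5·4.0719 + 5 = -4.829
ΔM = M_1 − M_2 = 5.219 − (-4.829) = 10.048; smaller M is more luminous → Star 2.
L ratio = 10^(0.4 |ΔM|) = 10^4.019 = 10450

Star 2 is more luminous, by a factor of 10500.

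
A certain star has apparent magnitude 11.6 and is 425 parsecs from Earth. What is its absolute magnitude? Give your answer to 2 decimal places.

M ≈ 3.46

5 log₁₀(d/10 pc) = 5 log₁₀(425.0) − 5 = 8.142
M = m − 5 log₁₀(d/10) = 11.6 − 8.142 = 3.458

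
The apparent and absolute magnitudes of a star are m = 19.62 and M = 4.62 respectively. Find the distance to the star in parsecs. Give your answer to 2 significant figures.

μ = m − M = 15.000
m − M = 5 log₁₀ d − 5
log₁₀ d = (m − M)/5 + 1 = 4.0000
d = 10^4.0000 = 10000 pc

d ≈ 10000 pc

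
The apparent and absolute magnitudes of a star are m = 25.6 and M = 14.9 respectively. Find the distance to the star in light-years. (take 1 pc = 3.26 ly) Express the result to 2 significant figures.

Distance modulus: m − M = 25.6 − (14.9) = 10.700
m − M = 5 log₁₀ d − 5
log₁₀ d = (m − M)/5 + 1 = 3.1400
d = 10^3.1400 = 1380 pc
= 4500 ly

d ≈ 4500 ly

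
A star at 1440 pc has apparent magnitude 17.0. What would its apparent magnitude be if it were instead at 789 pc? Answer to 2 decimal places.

m ≈ 15.69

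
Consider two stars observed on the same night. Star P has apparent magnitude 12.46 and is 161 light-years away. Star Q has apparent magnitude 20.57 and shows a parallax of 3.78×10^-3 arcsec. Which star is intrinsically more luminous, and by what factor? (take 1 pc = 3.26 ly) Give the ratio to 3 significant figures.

Star P is more luminous, by a factor of 61.1.

Star P: d = 161 ly / 3.26 = 49.39 pc
Star P: M = m − 5 log₁₀ d + 5 = 12.46 − 5·1.6936 + 5 = 8.992
Star Q: d = 1/p = 1/3.78×10^-3″ = 264.6 pc
Star Q: M = m − 5 log₁₀ d + 5 = 20.57 − 5·2.4225 + 5 = 13.457
ΔM = M_P − M_Q = 8.992 − (13.457) = -4.466; smaller M is more luminous → Star P.
L ratio = 10^(0.4 |ΔM|) = 10^1.786 = 61.12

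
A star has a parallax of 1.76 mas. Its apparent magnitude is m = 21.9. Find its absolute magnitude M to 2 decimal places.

M ≈ 13.13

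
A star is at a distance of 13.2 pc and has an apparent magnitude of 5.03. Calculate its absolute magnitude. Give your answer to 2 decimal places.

5 log₁₀(d/10 pc) = 5 log₁₀(13.20) − 5 = 0.603
M = m − 5 log₁₀(d/10) = 5.03 − 0.603 = 4.427

M ≈ 4.43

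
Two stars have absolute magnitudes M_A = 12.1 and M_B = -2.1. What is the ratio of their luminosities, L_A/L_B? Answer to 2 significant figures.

L_A/L_B ≈ 2.1×10^-6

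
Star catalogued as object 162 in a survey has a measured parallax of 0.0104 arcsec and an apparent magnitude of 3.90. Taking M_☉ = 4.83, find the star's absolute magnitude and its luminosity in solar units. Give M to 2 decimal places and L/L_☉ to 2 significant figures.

M ≈ -1.01; L/L_☉ ≈ 220

d = 1/p = 1/0.0104″ = 96.15 pc
M = m − 5 log₁₀ d + 5 = 3.90 − 5·1.9830 + 5 = -1.015
M − M_☉ = -1.015 − 4.83 = -5.845
L/L_☉ = 10^(−0.4 × -5.845) = 217.7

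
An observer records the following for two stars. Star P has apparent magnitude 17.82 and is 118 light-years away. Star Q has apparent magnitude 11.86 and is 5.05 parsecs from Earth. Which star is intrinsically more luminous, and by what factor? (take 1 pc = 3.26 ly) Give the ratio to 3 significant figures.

Star Q is more luminous, by a factor of 4.71.

Star P: d = 118 ly / 3.26 = 36.20 pc
Star P: M = m − 5 log₁₀ d + 5 = 17.82 − 5·1.5587 + 5 = 15.027
Star Q: M = m − 5 log₁₀ d + 5 = 11.86 − 5·0.7033 + 5 = 13.344
ΔM = M_P − M_Q = 15.027 − (13.344) = 1.683; smaller M is more luminous → Star Q.
L ratio = 10^(0.4 |ΔM|) = 10^0.673 = 4.713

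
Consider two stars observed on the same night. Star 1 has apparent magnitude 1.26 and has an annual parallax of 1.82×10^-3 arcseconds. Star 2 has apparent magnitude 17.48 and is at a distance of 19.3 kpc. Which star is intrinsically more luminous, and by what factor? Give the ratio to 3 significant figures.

Star 1 is more luminous, by a factor of 2490.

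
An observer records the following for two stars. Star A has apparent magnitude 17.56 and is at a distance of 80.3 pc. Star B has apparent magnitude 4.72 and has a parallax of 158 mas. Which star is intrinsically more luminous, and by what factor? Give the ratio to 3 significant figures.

Star A: M = m − 5 log₁₀ d + 5 = 17.56 − 5·1.9047 + 5 = 13.036
Star B: p = 158 mas = 0.158″ → d = 1/p = 6.329 pc
Star B: M = m − 5 log₁₀ d + 5 = 4.72 − 5·0.8013 + 5 = 5.713
ΔM = M_A − M_B = 13.036 − (5.713) = 7.323; smaller M is more luminous → Star B.
L ratio = 10^(0.4 |ΔM|) = 10^2.929 = 849.7

Star B is more luminous, by a factor of 850.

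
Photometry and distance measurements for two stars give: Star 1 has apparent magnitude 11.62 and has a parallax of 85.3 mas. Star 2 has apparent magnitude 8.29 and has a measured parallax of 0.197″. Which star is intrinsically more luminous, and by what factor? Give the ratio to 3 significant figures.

Star 2 is more luminous, by a factor of 4.03.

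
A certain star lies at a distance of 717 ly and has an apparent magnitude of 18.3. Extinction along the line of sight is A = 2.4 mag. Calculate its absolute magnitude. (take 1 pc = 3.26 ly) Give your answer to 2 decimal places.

d = 717 ly / 3.26 = 219.9 pc
5 log₁₀(d/10 pc) = 5 log₁₀(219.9) − 5 = 6.712
M = m − 5 log₁₀(d/10) − A = 18.3 − 6.712 − 2.4 = 9.188

M ≈ 9.19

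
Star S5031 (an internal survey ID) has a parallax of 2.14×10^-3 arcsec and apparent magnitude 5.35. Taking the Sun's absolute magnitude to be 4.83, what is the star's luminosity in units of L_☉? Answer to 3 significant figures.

L/L_☉ ≈ 1350

d = 1/p = 1/2.14×10^-3″ = 467.3 pc
M = m − 5 log₁₀ d + 5 = 5.35 − 5·2.6696 + 5 = -2.998
M − M_☉ = -2.998 − 4.83 = -7.828
L/L_☉ = 10^(−0.4 × -7.828) = 1353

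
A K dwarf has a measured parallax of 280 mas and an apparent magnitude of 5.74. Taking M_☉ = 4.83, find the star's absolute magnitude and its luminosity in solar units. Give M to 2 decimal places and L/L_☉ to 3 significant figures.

M ≈ 7.98; L/L_☉ ≈ 0.0552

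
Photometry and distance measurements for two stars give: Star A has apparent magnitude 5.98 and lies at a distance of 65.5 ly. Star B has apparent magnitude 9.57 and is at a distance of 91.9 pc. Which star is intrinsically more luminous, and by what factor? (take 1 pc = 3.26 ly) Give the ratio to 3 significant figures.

Star A: d = 65.5 ly / 3.26 = 20.09 pc
Star A: M = m − 5 log₁₀ d + 5 = 5.98 − 5·1.3030 + 5 = 4.465
Star B: M = m − 5 log₁₀ d + 5 = 9.57 − 5·1.9633 + 5 = 4.753
ΔM = M_A − M_B = 4.465 − (4.753) = -0.289; smaller M is more luminous → Star A.
L ratio = 10^(0.4 |ΔM|) = 10^0.115 = 1.304

Star A is more luminous, by a factor of 1.30.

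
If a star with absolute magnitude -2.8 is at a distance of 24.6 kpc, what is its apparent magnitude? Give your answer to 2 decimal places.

m ≈ 14.15

d = 24.6 kpc = 24600 pc
m = M + 5 log₁₀ d − 5 = -2.8 + 5·4.3909 − 5 = 14.155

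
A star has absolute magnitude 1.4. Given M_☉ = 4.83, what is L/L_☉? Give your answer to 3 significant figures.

M − M_☉ = 1.4 − 4.83 = -3.430
L/L_☉ = 10^(−0.4 (M − M_☉)) = 10^1.372 = 23.55

L/L_☉ ≈ 23.6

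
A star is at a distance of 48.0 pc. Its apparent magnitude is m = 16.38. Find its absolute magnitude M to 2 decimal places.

M ≈ 12.97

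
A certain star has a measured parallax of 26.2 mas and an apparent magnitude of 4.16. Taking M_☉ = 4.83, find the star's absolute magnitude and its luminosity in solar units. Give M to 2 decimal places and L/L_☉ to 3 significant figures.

d = 1/p = 1000/26.2 mas = 38.17 pc
M = m − 5 log₁₀ d + 5 = 4.16 − 5·1.5817 + 5 = 1.252
M − M_☉ = 1.252 − 4.83 = -3.578
L/L_☉ = 10^(−0.4 × -3.578) = 27.00

M ≈ 1.25; L/L_☉ ≈ 27.0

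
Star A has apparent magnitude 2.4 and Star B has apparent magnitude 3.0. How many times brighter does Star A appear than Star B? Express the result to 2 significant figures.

Magnitude difference = -0.6
Flux ratio = 10^(−0.4 Δm) = 10^(−0.4 × -0.6) = 10^0.240 = 1.738

1.7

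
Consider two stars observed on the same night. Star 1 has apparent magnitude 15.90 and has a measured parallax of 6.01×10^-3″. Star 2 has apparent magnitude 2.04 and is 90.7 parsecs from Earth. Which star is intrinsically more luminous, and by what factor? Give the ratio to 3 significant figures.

Star 1: d = 1/p = 1/6.01×10^-3″ = 166.4 pc
Star 1: M = m − 5 log₁₀ d + 5 = 15.90 − 5·2.2211 + 5 = 9.794
Star 2: M = m − 5 log₁₀ d + 5 = 2.04 − 5·1.9576 + 5 = -2.748
ΔM = M_1 − M_2 = 9.794 − (-2.748) = 12.542; smaller M is more luminous → Star 2.
L ratio = 10^(0.4 |ΔM|) = 10^5.017 = 104000

Star 2 is more luminous, by a factor of 104000.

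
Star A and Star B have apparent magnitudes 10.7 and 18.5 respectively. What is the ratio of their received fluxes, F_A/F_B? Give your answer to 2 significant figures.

Δm = 10.7 − (18.5) = -7.8
Flux ratio = 10^(−0.4 Δm) = 10^(−0.4 × -7.8) = 10^3.120 = 1318

F_A/F_B ≈ 1300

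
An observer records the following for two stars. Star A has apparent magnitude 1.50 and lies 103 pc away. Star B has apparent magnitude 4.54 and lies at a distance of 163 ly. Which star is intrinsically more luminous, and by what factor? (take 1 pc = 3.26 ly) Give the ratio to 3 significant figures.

Star A is more luminous, by a factor of 69.8.

Star A: M = m − 5 log₁₀ d + 5 = 1.50 − 5·2.0128 + 5 = -3.564
Star B: d = 163 ly / 3.26 = 50.00 pc
Star B: M = m − 5 log₁₀ d + 5 = 4.54 − 5·1.6990 + 5 = 1.045
ΔM = M_A − M_B = -3.564 − (1.045) = -4.609; smaller M is more luminous → Star A.
L ratio = 10^(0.4 |ΔM|) = 10^1.844 = 69.78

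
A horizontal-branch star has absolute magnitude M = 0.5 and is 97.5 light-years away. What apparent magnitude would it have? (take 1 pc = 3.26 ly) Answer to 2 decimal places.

d = 97.5 ly / 3.26 = 29.91 pc
m = M + 5 log₁₀ d − 5 = 0.5 + 5·1.4758 − 5 = 2.879

m ≈ 2.88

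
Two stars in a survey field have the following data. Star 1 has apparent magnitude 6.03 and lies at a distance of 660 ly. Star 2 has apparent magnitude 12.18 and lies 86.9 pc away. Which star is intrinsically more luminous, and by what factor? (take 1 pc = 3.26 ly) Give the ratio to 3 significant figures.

Star 1 is more luminous, by a factor of 1570.

Star 1: d = 660 ly / 3.26 = 202.5 pc
Star 1: M = m − 5 log₁₀ d + 5 = 6.03 − 5·2.3063 + 5 = -0.502
Star 2: M = m − 5 log₁₀ d + 5 = 12.18 − 5·1.9390 + 5 = 7.485
ΔM = M_1 − M_2 = -0.502 − (7.485) = -7.987; smaller M is more luminous → Star 1.
L ratio = 10^(0.4 |ΔM|) = 10^3.195 = 1565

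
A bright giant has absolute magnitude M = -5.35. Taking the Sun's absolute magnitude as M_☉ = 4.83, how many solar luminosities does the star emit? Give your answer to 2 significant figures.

M − M_☉ = -5.35 − 4.83 = -10.180
L/L_☉ = 10^(−0.4 (M − M_☉)) = 10^4.072 = 11800

L/L_☉ ≈ 12000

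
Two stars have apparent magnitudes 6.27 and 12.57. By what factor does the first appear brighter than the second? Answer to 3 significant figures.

331

Magnitude difference = -6.30
Flux ratio = 10^(−0.4 Δm) = 10^(−0.4 × -6.30) = 10^2.520 = 331.1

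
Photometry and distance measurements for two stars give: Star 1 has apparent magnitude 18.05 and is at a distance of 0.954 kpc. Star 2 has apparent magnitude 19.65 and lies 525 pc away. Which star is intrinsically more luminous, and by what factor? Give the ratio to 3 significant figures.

Star 1: d = 0.954 kpc = 954.0 pc
Star 1: M = m − 5 log₁₀ d + 5 = 18.05 − 5·2.9795 + 5 = 8.152
Star 2: M = m − 5 log₁₀ d + 5 = 19.65 − 5·2.7202 + 5 = 11.049
ΔM = M_1 − M_2 = 8.152 − (11.049) = -2.897; smaller M is more luminous → Star 1.
L ratio = 10^(0.4 |ΔM|) = 10^1.159 = 14.41

Star 1 is more luminous, by a factor of 14.4.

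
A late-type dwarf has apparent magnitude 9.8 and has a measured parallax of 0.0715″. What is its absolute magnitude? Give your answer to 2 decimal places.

d = 1/p = 1/0.0715″ = 13.99 pc
5 log₁₀(d/10 pc) = 5 log₁₀(13.99) − 5 = 0.728
M = m − 5 log₁₀(d/10) = 9.8 − 0.728 = 9.072

M ≈ 9.07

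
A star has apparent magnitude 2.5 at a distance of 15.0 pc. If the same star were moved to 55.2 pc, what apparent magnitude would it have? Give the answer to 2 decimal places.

m ≈ 5.33

Flux ∝ 1/d², so Δm = 5 log₁₀(d₂/d₁) = 5 log₁₀(55.2/15.0) = 2.829
m₂ = m₁ + Δm = 2.5 + (2.829) = 5.329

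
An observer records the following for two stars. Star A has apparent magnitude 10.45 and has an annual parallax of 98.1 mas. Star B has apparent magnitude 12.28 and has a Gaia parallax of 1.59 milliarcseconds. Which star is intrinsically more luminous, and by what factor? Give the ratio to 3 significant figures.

Star A: p = 98.1 mas = 0.0981″ → d = 1/p = 10.19 pc
Star A: M = m − 5 log₁₀ d + 5 = 10.45 − 5·1.0083 + 5 = 10.408
Star B: p = 1.59 mas = 1.59×10^-3″ → d = 1/p = 628.9 pc
Star B: M = m − 5 log₁₀ d + 5 = 12.28 − 5·2.7986 + 5 = 3.287
ΔM = M_A − M_B = 10.408 − (3.287) = 7.121; smaller M is more luminous → Star B.
L ratio = 10^(0.4 |ΔM|) = 10^2.849 = 705.6

Star B is more luminous, by a factor of 706.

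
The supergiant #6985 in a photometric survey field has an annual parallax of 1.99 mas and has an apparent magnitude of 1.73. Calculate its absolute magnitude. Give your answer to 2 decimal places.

M ≈ -6.78

p = 1.99 mas = 1.99×10^-3″ → d = 1/p = 502.5 pc
5 log₁₀(d/10 pc) = 5 log₁₀(502.5) − 5 = 8.506
M = m − 5 log₁₀(d/10) = 1.73 − 8.506 = -6.776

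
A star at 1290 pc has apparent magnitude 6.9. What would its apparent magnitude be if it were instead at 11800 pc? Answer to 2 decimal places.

m ≈ 11.71

Flux ∝ 1/d², so Δm = 5 log₁₀(d₂/d₁) = 5 log₁₀(11800/1290) = 4.806
m₂ = m₁ + Δm = 6.9 + (4.806) = 11.706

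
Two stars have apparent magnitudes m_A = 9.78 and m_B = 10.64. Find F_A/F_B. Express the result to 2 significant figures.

F_A/F_B ≈ 2.2

Δm = 9.78 − (10.64) = -0.86
Flux ratio = 10^(−0.4 Δm) = 10^(−0.4 × -0.86) = 10^0.344 = 2.208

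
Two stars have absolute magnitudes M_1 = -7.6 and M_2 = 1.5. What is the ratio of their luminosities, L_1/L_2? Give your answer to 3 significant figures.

L_1/L_2 ≈ 4370

ΔM = M_1 − M_2 = -9.1
L_1/L_2 = 10^(−0.4 ΔM) = 10^3.640 = 4365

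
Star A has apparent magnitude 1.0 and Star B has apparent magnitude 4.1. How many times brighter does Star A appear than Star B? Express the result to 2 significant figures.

Magnitude difference = -3.1
Flux ratio = 10^(−0.4 Δm) = 10^(−0.4 × -3.1) = 10^1.240 = 17.38

17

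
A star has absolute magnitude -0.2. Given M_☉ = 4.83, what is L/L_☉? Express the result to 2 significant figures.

M − M_☉ = -0.2 − 4.83 = -5.030
L/L_☉ = 10^(−0.4 (M − M_☉)) = 10^2.012 = 102.8

L/L_☉ ≈ 100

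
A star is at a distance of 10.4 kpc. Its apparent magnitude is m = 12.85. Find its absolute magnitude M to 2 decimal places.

d = 10.4 kpc = 10400 pc
5 log₁₀(d/10 pc) = 5 log₁₀(10400) − 5 = 15.085
M = m − 5 log₁₀(d/10) = 12.85 − 15.085 = -2.235

M ≈ -2.24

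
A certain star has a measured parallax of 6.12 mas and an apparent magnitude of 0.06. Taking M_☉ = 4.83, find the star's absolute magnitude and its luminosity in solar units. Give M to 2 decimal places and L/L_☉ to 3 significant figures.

M ≈ -6.01; L/L_☉ ≈ 21600

d = 1/p = 1000/6.12 mas = 163.4 pc
M = m − 5 log₁₀ d + 5 = 0.06 − 5·2.2132 + 5 = -6.006
M − M_☉ = -6.006 − 4.83 = -10.836
L/L_☉ = 10^(−0.4 × -10.836) = 21600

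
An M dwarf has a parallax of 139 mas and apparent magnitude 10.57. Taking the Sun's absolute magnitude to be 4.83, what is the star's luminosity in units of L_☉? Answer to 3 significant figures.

L/L_☉ ≈ 2.62×10^-3

d = 1/p = 1000/139 mas = 7.194 pc
M = m − 5 log₁₀ d + 5 = 10.57 − 5·0.8570 + 5 = 11.285
M − M_☉ = 11.285 − 4.83 = 6.455
L/L_☉ = 10^(−0.4 × 6.455) = 2.618×10^-3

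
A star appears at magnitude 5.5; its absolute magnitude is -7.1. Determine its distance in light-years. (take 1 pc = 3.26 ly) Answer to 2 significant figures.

d ≈ 11000 ly

Distance modulus: m − M = 5.5 − (-7.1) = 12.600
m − M = 5 log₁₀ d − 5
log₁₀ d = (m − M)/5 + 1 = 3.5200
d = 10^3.5200 = 3311 pc
= 10790 ly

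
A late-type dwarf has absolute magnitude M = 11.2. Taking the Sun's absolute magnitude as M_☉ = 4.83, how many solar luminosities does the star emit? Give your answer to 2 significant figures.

M − M_☉ = 11.2 − 4.83 = 6.370
L/L_☉ = 10^(−0.4 (M − M_☉)) = 10^-2.548 = 2.831×10^-3

L/L_☉ ≈ 2.8×10^-3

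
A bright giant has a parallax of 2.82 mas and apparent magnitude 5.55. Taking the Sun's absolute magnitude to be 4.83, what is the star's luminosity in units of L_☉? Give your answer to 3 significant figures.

d = 1/p = 1000/2.82 mas = 354.6 pc
M = m − 5 log₁₀ d + 5 = 5.55 − 5·2.5498 + 5 = -2.199
M − M_☉ = -2.199 − 4.83 = -7.029
L/L_☉ = 10^(−0.4 × -7.029) = 647.9

L/L_☉ ≈ 648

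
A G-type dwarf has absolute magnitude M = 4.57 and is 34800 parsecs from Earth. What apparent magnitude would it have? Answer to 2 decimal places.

m ≈ 22.28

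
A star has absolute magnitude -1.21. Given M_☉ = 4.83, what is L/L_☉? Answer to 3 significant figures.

M − M_☉ = -1.21 − 4.83 = -6.040
L/L_☉ = 10^(−0.4 (M − M_☉)) = 10^2.416 = 260.6

L/L_☉ ≈ 261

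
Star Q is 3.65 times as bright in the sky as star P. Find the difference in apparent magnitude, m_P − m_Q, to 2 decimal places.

Pogson: Δm = −2.5 log₁₀(ratio) = −2.5 log₁₀(3.65) = −2.5 × 0.5623 = -1.406
Star Q is brighter so has the smaller magnitude: m_P − m_Q is positive.

m_P − m_Q ≈ 1.41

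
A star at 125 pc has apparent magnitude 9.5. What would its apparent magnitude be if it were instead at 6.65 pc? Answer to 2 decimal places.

m ≈ 3.13

Flux ∝ 1/d², so Δm = 5 log₁₀(d₂/d₁) = 5 log₁₀(6.65/125) = -6.370
m₂ = m₁ + Δm = 9.5 + (-6.370) = 3.130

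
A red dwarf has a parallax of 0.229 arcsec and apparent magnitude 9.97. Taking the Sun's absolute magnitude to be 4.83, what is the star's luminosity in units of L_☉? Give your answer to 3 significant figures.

d = 1/p = 1/0.229″ = 4.367 pc
M = m − 5 log₁₀ d + 5 = 9.97 − 5·0.6402 + 5 = 11.769
M − M_☉ = 11.769 − 4.83 = 6.939
L/L_☉ = 10^(−0.4 × 6.939) = 1.676×10^-3

L/L_☉ ≈ 1.68×10^-3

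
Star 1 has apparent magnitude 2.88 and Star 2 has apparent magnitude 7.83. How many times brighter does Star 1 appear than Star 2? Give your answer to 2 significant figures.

Magnitude difference = -4.95
Flux ratio = 10^(−0.4 Δm) = 10^(−0.4 × -4.95) = 10^1.980 = 95.50

95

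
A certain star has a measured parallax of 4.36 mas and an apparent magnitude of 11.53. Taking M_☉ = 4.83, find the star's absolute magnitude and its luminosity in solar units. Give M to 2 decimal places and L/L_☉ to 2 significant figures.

M ≈ 4.73; L/L_☉ ≈ 1.1

d = 1/p = 1000/4.36 mas = 229.4 pc
M = m − 5 log₁₀ d + 5 = 11.53 − 5·2.3605 + 5 = 4.727
M − M_☉ = 4.727 − 4.83 = -0.103
L/L_☉ = 10^(−0.4 × -0.103) = 1.099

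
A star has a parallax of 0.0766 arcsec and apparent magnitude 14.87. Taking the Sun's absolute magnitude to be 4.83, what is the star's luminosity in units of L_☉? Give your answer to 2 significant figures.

L/L_☉ ≈ 1.6×10^-4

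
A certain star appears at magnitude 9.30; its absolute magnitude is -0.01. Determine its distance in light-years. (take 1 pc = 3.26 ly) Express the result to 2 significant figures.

Distance modulus: m − M = 9.30 − (-0.01) = 9.310
m − M = 5 log₁₀ d − 5
log₁₀ d = (m − M)/5 + 1 = 2.8620
d = 10^2.8620 = 727.8 pc
= 2373 ly

d ≈ 2400 ly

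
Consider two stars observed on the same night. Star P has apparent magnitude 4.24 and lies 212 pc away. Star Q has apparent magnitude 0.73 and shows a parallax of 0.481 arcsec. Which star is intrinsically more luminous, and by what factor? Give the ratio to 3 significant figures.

Star P is more luminous, by a factor of 410.

Star P: M = m − 5 log₁₀ d + 5 = 4.24 − 5·2.3263 + 5 = -2.392
Star Q: d = 1/p = 1/0.481″ = 2.079 pc
Star Q: M = m − 5 log₁₀ d + 5 = 0.73 − 5·0.3179 + 5 = 4.141
ΔM = M_P − M_Q = -2.392 − (4.141) = -6.532; smaller M is more luminous → Star P.
L ratio = 10^(0.4 |ΔM|) = 10^2.613 = 410.2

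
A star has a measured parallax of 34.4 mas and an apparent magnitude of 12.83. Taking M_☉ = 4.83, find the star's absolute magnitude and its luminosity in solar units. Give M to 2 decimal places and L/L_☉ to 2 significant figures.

M ≈ 10.51; L/L_☉ ≈ 5.3×10^-3

d = 1/p = 1000/34.4 mas = 29.07 pc
M = m − 5 log₁₀ d + 5 = 12.83 − 5·1.4634 + 5 = 10.513
M − M_☉ = 10.513 − 4.83 = 5.683
L/L_☉ = 10^(−0.4 × 5.683) = 5.332×10^-3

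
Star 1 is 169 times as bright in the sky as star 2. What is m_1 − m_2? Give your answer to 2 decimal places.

m_1 − m_2 ≈ -5.57

Pogson: Δm = −2.5 log₁₀(ratio) = −2.5 log₁₀(169) = −2.5 × 2.2279 = -5.570
Star 1 is brighter, so it has the smaller magnitude: the difference is negative.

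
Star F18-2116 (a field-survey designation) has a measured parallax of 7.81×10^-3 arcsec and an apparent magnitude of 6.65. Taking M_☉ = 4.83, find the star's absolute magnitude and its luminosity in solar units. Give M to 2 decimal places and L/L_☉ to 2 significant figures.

M ≈ 1.11; L/L_☉ ≈ 31

d = 1/p = 1/7.81×10^-3″ = 128.0 pc
M = m − 5 log₁₀ d + 5 = 6.65 − 5·2.1073 + 5 = 1.113
M − M_☉ = 1.113 − 4.83 = -3.717
L/L_☉ = 10^(−0.4 × -3.717) = 30.67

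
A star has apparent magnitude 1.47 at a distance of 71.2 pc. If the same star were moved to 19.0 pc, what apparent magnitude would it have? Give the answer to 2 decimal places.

Flux ∝ 1/d², so Δm = 5 log₁₀(d₂/d₁) = 5 log₁₀(19.0/71.2) = -2.869
m₂ = m₁ + Δm = 1.47 + (-2.869) = -1.399

m ≈ -1.40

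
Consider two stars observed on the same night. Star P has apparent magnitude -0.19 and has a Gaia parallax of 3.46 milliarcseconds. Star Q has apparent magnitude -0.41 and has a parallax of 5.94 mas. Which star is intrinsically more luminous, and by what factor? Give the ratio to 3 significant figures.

Star P is more luminous, by a factor of 2.41.

Star P: p = 3.46 mas = 3.46×10^-3″ → d = 1/p = 289.0 pc
Star P: M = m − 5 log₁₀ d + 5 = -0.19 − 5·2.4609 + 5 = -7.495
Star Q: p = 5.94 mas = 5.94×10^-3″ → d = 1/p = 168.4 pc
Star Q: M = m − 5 log₁₀ d + 5 = -0.41 − 5·2.2262 + 5 = -6.541
ΔM = M_P − M_Q = -7.495 − (-6.541) = -0.954; smaller M is more luminous → Star P.
L ratio = 10^(0.4 |ΔM|) = 10^0.381 = 2.407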